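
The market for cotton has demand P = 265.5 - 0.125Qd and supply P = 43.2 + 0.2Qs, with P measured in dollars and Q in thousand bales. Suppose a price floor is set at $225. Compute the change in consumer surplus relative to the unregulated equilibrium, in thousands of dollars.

-22680

Rearranging demand gives Qd = 2124 - 8P; rearranging supply gives Qs = 5P - 216. Without the control the market clears where 2124 - 8P = 5P - 216, i.e. P* = 180 and Q* = 684.
Since 225 > 180, the floor is binding.
At P = 225: Qd = 2124 - 8·225 = 324 and Qs = 5·225 - 216 = 909.
Consumer surplus without the control is ½ · (265.5 - 180) · 684 = 29241.
With the floor, consumers buy 324 units at 225, so CS = ½ · (265.5 - 225) · 324 = 6561.
Change in consumer surplus = 6561 - 29241 = -22680.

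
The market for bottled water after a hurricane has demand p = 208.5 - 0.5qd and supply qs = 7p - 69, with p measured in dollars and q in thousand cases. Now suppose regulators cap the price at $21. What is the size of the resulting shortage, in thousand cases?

297

Rearranging demand gives qd = 417 - 2p. Without the control the market clears where 417 - 2p = 7p - 69, i.e. p* = 54 and q* = 309.
Since 21 < 54, the ceiling is binding.
At p = 21: qd = 417 - 2·21 = 375 and qs = 7·21 - 69 = 78.
Shortage = qd - qs = 375 - 78 = 297.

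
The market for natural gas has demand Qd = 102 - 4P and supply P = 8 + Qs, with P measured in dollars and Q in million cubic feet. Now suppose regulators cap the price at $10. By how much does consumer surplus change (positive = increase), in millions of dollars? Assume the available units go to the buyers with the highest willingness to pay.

Rearranging supply gives Qs = P - 8. Setting quantity demanded equal to quantity supplied, 102 - 4P = P - 8, gives P* = 22 and Q* = 14.
Since 10 < 22, the ceiling is binding.
At P = 10: Qd = 102 - 4·10 = 62 and Qs = 10 - 8 = 2.
Consumer surplus without the control is ½ · (25.5 - 22) · 14 = 24.5.
With the ceiling, 2 units are sold at 10 (assume they go to the highest-value buyers). The demand price at Q = 2 is 25, so CS = ½ · [(25.5 - 10) + (25 - 10)] · 2 = 30.5.
Change in consumer surplus = 30.5 - 24.5 = 6.

6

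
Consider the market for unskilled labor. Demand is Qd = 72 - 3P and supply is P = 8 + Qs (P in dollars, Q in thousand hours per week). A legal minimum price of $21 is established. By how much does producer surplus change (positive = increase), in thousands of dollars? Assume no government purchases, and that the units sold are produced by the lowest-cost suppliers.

4.5

Rearranging supply gives Qs = P - 8. In a free market, 72 - 3P = P - 8 gives the equilibrium P* = 20, Q* = 12.
The floor of 21 is above the equilibrium price 20, so it binds.
At P = 21: Qd = 72 - 3·21 = 9 and Qs = 21 - 8 = 13.
Producer surplus without the control is ½ · (20 - 8) · 12 = 72.
With the floor, 9 units are sold at 21. The supply price at Q = 9 is 17, so PS = ½ · [(21 - 8) + (21 - 17)] · 9 = 76.5.
Change in producer surplus = 76.5 - 72 = 4.5.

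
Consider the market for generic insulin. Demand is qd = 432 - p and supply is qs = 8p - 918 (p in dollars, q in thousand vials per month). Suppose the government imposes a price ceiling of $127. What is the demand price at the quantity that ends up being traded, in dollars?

334

In a free market, 432 - p = 8p - 918 gives the equilibrium p* = 150, q* = 282.
The ceiling of 127 is below the equilibrium price 150, so it binds.
At p = 127: qd = 432 - 127 = 305 and qs = 8·127 - 918 = 98.
Only 98 units reach the market. On the demand curve, the marginal buyer's willingness to pay at q = 98 is (432 - 98) = 334.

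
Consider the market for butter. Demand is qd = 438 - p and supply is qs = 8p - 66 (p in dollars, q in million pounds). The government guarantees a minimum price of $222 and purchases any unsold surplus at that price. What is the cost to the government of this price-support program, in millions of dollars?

In a free market, 438 - p = 8p - 66 gives the equilibrium p* = 56, q* = 382.
Since 222 > 56, the floor is binding.
At p = 222: qd = 438 - 222 = 216 and qs = 8·222 - 66 = 1710.
Surplus = qs - qd = 1494.
Government expenditure = surplus × support price = 1494 × 222 = 331668.

331668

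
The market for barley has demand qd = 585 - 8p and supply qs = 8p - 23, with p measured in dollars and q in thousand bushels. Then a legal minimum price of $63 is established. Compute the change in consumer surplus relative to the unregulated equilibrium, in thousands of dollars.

-4525

Equilibrium: 585 - 8p = 8p - 23, so 608 = 16p and p* = 38, q* = 281.
Because the floor (63) lies above the market-clearing price, it is binding.
At p = 63: qd = 585 - 8·63 = 81 and qs = 8·63 - 23 = 481.
Consumer surplus without the control is ½ · (73.125 - 38) · 281 = 4935.0625.
With the floor, consumers buy 81 units at 63, so CS = ½ · (73.125 - 63) · 81 = 410.0625.
Change in consumer surplus = 410.0625 - 4935.0625 = -4525.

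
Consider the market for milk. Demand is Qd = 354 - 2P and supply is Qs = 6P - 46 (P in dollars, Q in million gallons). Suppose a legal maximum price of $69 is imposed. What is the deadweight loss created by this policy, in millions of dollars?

Equilibrium: 354 - 2P = 6P - 46, so 400 = 8P and P* = 50, Q* = 254.
Since 69 is above P* = 50, the ceiling does not bind and the free-market outcome prevails.
Since the control does not bind, no trades are prevented and deadweight loss is zero.

0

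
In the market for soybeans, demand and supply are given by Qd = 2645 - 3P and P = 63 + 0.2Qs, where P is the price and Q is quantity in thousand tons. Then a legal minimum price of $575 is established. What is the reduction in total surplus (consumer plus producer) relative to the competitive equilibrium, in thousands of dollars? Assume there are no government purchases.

100860

Rearranging supply gives Qs = 5P - 315. Equilibrium: 2645 - 3P = 5P - 315, so 2960 = 8P and P* = 370, Q* = 1535.
The floor of 575 is above the equilibrium price 370, so it binds.
At P = 575: Qd = 2645 - 3·575 = 920 and Qs = 5·575 - 315 = 2560.
Quantity traded falls to 920. At Q = 920 the demand price is (2645 - 920)/3 = 575 and the supply price is (315 + 920)/5 = 247.
Deadweight loss = ½ · (575 - 247) · (1535 - 920) = ½ · 328 · 615 = 100860.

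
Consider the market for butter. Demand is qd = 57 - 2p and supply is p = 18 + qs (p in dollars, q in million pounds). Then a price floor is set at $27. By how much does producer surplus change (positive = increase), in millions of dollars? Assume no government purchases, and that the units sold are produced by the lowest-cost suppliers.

-2

Rearranging supply gives qs = p - 18. Without the control the market clears where 57 - 2p = p - 18, i.e. p* = 25 and q* = 7.
Since 27 > 25, the floor is binding.
At p = 27: qd = 57 - 2·27 = 3 and qs = 27 - 18 = 9.
Producer surplus without the control is ½ · (25 - 18) · 7 = 24.5.
With the floor, 3 units are sold at 27. The supply price at q = 3 is 21, so PS = ½ · [(27 - 18) + (27 - 21)] · 3 = 22.5.
Change in producer surplus = 22.5 - 24.5 = -2.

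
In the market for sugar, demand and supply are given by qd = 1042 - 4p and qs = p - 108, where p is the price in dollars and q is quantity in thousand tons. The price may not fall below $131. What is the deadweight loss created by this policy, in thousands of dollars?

Without the control the market clears where 1042 - 4p = p - 108, i.e. p* = 230 and q* = 122.
The floor of 131 is below the equilibrium price 230, so it is not binding; the market clears at p* = 230, q* = 122.
Since the control does not bind, no trades are prevented and deadweight loss is zero.

0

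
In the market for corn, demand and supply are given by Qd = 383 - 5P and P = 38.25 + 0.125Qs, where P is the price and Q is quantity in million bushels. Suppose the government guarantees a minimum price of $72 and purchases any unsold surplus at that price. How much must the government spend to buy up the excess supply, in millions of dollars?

Rearranging supply gives Qs = 8P - 306. Setting quantity demanded equal to quantity supplied, 383 - 5P = 8P - 306, gives P* = 53 and Q* = 118.
The floor of 72 is above the equilibrium price 53, so it binds.
At P = 72: Qd = 383 - 5·72 = 23 and Qs = 8·72 - 306 = 270.
Surplus = Qs - Qd = 247.
Government expenditure = surplus × support price = 247 × 72 = 17784.

17784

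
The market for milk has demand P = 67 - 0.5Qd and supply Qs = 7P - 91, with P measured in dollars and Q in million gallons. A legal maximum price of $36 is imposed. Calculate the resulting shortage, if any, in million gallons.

Rearranging demand gives Qd = 134 - 2P. Equilibrium: 134 - 2P = 7P - 91, so 225 = 9P and P* = 25, Q* = 84.
Since 36 is above P* = 25, the ceiling does not bind and the free-market outcome prevails.
Since the control does not bind, there is no shortage.

0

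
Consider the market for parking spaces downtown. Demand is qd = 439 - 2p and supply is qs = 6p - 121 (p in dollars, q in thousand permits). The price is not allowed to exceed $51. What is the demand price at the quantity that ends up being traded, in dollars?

127

Without the control the market clears where 439 - 2p = 6p - 121, i.e. p* = 70 and q* = 299.
Since 51 < 70, the ceiling is binding.
At p = 51: qd = 439 - 2·51 = 337 and qs = 6·51 - 121 = 185.
Only 185 units reach the market. On the demand curve, the marginal buyer's willingness to pay at q = 185 is (439 - 185)/2 = 127.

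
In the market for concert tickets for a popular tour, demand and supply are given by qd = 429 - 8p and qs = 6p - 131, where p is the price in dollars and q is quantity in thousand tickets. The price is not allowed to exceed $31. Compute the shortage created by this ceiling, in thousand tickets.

In a free market, 429 - 8p = 6p - 131 gives the equilibrium p* = 40, q* = 109.
Since 31 < 40, the ceiling is binding.
At p = 31: qd = 429 - 8·31 = 181 and qs = 6·31 - 131 = 55.
Shortage = qd - qs = 181 - 55 = 126.

126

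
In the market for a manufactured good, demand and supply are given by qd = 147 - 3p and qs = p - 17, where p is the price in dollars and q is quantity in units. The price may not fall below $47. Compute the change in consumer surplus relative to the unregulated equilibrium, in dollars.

Without the control the market clears where 147 - 3p = p - 17, i.e. p* = 41 and q* = 24.
Because the floor (47) lies above the market-clearing price, it is binding.
At p = 47: qd = 147 - 3·47 = 6 and qs = 47 - 17 = 30.
Consumer surplus without the control is ½ · (49 - 41) · 24 = 96.
With the floor, consumers buy 6 units at 47, so CS = ½ · (49 - 47) · 6 = 6.
Change in consumer surplus = 6 - 96 = -90.

-90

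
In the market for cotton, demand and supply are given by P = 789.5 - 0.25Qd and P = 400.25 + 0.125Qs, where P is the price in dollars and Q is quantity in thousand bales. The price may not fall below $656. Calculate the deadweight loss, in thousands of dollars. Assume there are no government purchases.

Rearranging demand gives Qd = 3158 - 4P; rearranging supply gives Qs = 8P - 3202. Without the control the market clears where 3158 - 4P = 8P - 3202, i.e. P* = 530 and Q* = 1038.
Since 656 > 530, the floor is binding.
At P = 656: Qd = 3158 - 4·656 = 534 and Qs = 8·656 - 3202 = 2046.
Quantity traded falls to 534. At Q = 534 the demand price is (3158 - 534)/4 = 656 and the supply price is (3202 + 534)/8 = 467.
Deadweight loss = ½ · (656 - 467) · (1038 - 534) = ½ · 189 · 504 = 47628.

47628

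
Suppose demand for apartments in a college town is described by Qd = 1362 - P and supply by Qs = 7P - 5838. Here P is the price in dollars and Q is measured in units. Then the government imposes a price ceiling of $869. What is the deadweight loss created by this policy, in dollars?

26908

Without the control the market clears where 1362 - P = 7P - 5838, i.e. P* = 900 and Q* = 462.
Because the ceiling (869) lies below the market-clearing price, it is binding.
At P = 869: Qd = 1362 - 869 = 493 and Qs = 7·869 - 5838 = 245.
Quantity traded falls to 245. At Q = 245 the demand price is 1362 - 245 = 1117 and the supply price is (5838 + 245)/7 = 869.
Deadweight loss = ½ · (1117 - 869) · (462 - 245) = ½ · 248 · 217 = 26908.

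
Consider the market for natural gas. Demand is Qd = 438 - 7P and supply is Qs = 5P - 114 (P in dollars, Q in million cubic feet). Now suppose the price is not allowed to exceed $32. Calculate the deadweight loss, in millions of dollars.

In a free market, 438 - 7P = 5P - 114 gives the equilibrium P* = 46, Q* = 116.
Since 32 < 46, the ceiling is binding.
At P = 32: Qd = 438 - 7·32 = 214 and Qs = 5·32 - 114 = 46.
Quantity traded falls to 46. At Q = 46 the demand price is (438 - 46)/7 = 56 and the supply price is (114 + 46)/5 = 32.
Deadweight loss = ½ · (56 - 32) · (116 - 46) = ½ · 24 · 70 = 840.

840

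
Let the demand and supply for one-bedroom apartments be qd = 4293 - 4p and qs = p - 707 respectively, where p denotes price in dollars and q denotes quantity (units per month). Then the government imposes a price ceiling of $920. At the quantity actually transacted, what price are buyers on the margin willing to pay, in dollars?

Equilibrium: 4293 - 4p = p - 707, so 5000 = 5p and p* = 1000, q* = 293.
Because the ceiling (920) lies below the market-clearing price, it is binding.
At p = 920: qd = 4293 - 4·920 = 613 and qs = 920 - 707 = 213.
Only 213 units reach the market. On the demand curve, the marginal buyer's willingness to pay at q = 213 is (4293 - 213)/4 = 1020.

1020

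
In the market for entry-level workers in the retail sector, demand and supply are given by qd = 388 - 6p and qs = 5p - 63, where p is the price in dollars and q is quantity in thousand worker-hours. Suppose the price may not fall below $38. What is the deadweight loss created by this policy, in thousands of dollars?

0

Equilibrium: 388 - 6p = 5p - 63, so 451 = 11p and p* = 41, q* = 142.
The floor of 38 is below the equilibrium price 41, so it is not binding; the market clears at p* = 41, q* = 142.
Since the control does not bind, no trades are prevented and deadweight loss is zero.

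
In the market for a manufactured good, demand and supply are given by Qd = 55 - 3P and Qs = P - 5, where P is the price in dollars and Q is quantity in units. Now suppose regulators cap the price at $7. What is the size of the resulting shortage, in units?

32

Without the control the market clears where 55 - 3P = P - 5, i.e. P* = 15 and Q* = 10.
Since 7 < 15, the ceiling is binding.
At P = 7: Qd = 55 - 3·7 = 34 and Qs = 7 - 5 = 2.
Shortage = Qd - Qs = 34 - 2 = 32.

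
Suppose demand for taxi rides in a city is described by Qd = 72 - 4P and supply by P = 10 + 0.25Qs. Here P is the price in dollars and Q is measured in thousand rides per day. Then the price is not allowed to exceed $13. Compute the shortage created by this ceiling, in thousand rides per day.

8

Rearranging supply gives Qs = 4P - 40. Setting quantity demanded equal to quantity supplied, 72 - 4P = 4P - 40, gives P* = 14 and Q* = 16.
Since 13 < 14, the ceiling is binding.
At P = 13: Qd = 72 - 4·13 = 20 and Qs = 4·13 - 40 = 12.
Shortage = Qd - Qs = 20 - 12 = 8.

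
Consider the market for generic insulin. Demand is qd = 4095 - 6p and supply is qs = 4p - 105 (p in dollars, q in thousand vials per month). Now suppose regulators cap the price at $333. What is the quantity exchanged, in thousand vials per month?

Equilibrium: 4095 - 6p = 4p - 105, so 4200 = 10p and p* = 420, q* = 1575.
The ceiling of 333 is below the equilibrium price 420, so it binds.
At p = 333: qd = 4095 - 6·333 = 2097 and qs = 4·333 - 105 = 1227.
The quantity actually transacted is the short side, supply: 1227.

1227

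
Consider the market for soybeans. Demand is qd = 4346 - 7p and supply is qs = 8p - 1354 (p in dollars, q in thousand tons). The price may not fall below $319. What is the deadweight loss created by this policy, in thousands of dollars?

0

In a free market, 4346 - 7p = 8p - 1354 gives the equilibrium p* = 380, q* = 1686.
The floor of 319 is below the equilibrium price 380, so it is not binding; the market clears at p* = 380, q* = 1686.
Since the control does not bind, no trades are prevented and deadweight loss is zero.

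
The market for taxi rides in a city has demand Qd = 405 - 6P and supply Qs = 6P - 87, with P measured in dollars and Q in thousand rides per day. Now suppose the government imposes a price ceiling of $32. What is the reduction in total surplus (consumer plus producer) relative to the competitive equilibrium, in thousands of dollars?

486

Setting quantity demanded equal to quantity supplied, 405 - 6P = 6P - 87, gives P* = 41 and Q* = 159.
The ceiling of 32 is below the equilibrium price 41, so it binds.
At P = 32: Qd = 405 - 6·32 = 213 and Qs = 6·32 - 87 = 105.
Quantity traded falls to 105. At Q = 105 the demand price is (405 - 105)/6 = 50 and the supply price is (87 + 105)/6 = 32.
Deadweight loss = ½ · (50 - 32) · (159 - 105) = ½ · 18 · 54 = 486.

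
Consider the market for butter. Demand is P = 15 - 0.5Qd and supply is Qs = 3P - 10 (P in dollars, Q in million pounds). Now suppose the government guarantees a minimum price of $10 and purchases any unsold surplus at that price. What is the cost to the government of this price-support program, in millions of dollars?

Rearranging demand gives Qd = 30 - 2P. In a free market, 30 - 2P = 3P - 10 gives the equilibrium P* = 8, Q* = 14.
Since 10 > 8, the floor is binding.
At P = 10: Qd = 30 - 2·10 = 10 and Qs = 3·10 - 10 = 20.
Surplus = Qs - Qd = 10.
Government expenditure = surplus × support price = 10 × 10 = 100.

100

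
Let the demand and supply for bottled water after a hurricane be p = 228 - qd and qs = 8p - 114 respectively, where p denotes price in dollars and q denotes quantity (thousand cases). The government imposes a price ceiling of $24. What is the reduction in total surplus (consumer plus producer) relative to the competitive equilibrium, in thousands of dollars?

Rearranging demand gives qd = 228 - p. Equilibrium: 228 - p = 8p - 114, so 342 = 9p and p* = 38, q* = 190.
Since 24 < 38, the ceiling is binding.
At p = 24: qd = 228 - 24 = 204 and qs = 8·24 - 114 = 78.
Quantity traded falls to 78. At q = 78 the demand price is 228 - 78 = 150 and the supply price is (114 + 78)/8 = 24.
Deadweight loss = ½ · (150 - 24) · (190 - 78) = ½ · 126 · 112 = 7056.

7056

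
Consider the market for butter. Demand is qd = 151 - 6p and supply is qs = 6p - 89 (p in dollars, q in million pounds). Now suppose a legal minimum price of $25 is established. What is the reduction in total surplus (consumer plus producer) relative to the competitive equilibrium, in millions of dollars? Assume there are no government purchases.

In a free market, 151 - 6p = 6p - 89 gives the equilibrium p* = 20, q* = 31.
Since 25 > 20, the floor is binding.
At p = 25: qd = 151 - 6·25 = 1 and qs = 6·25 - 89 = 61.
Quantity traded falls to 1. At q = 1 the demand price is (151 - 1)/6 = 25 and the supply price is (89 + 1)/6 = 15.
Deadweight loss = ½ · (25 - 15) · (31 - 1) = ½ · 10 · 30 = 150.

150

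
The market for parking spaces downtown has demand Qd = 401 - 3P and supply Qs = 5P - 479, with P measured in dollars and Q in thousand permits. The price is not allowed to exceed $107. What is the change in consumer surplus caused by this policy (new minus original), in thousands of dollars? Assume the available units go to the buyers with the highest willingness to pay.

130.5

Setting quantity demanded equal to quantity supplied, 401 - 3P = 5P - 479, gives P* = 110 and Q* = 71.
Since 107 < 110, the ceiling is binding.
At P = 107: Qd = 401 - 3·107 = 80 and Qs = 5·107 - 479 = 56.
Consumer surplus without the control is ½ · (401/3 - 110) · 71 = 5041/6.
With the ceiling, 56 units are sold at 107 (assume they go to the highest-value buyers). The demand price at Q = 56 is 115, so CS = ½ · [(401/3 - 107) + (115 - 107)] · 56 = 2912/3.
Change in consumer surplus = 2912/3 - 5041/6 = 130.5.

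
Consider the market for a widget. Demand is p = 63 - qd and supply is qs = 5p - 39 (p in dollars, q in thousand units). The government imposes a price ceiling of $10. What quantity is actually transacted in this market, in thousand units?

11

Rearranging demand gives qd = 63 - p. Setting quantity demanded equal to quantity supplied, 63 - p = 5p - 39, gives p* = 17 and q* = 46.
The ceiling of 10 is below the equilibrium price 17, so it binds.
At p = 10: qd = 63 - 10 = 53 and qs = 5·10 - 39 = 11.
The quantity actually transacted is the short side, supply: 11.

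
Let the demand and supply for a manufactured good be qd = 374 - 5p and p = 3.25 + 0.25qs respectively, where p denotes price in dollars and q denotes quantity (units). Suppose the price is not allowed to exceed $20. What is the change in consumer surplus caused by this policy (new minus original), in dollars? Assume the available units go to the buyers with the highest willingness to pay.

694.6

Rearranging supply gives qs = 4p - 13. In a free market, 374 - 5p = 4p - 13 gives the equilibrium p* = 43, q* = 159.
Because the ceiling (20) lies below the market-clearing price, it is binding.
At p = 20: qd = 374 - 5·20 = 274 and qs = 4·20 - 13 = 67.
Consumer surplus without the control is ½ · (74.8 - 43) · 159 = 2528.1.
With the ceiling, 67 units are sold at 20 (assume they go to the highest-value buyers). The demand price at q = 67 is 61.4, so CS = ½ · [(74.8 - 20) + (61.4 - 20)] · 67 = 3222.7.
Change in consumer surplus = 3222.7 - 2528.1 = 694.6.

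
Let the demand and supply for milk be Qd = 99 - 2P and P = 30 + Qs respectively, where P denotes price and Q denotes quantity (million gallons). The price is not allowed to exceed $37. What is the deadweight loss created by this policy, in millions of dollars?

27

Rearranging supply gives Qs = P - 30. Without the control the market clears where 99 - 2P = P - 30, i.e. P* = 43 and Q* = 13.
Because the ceiling (37) lies below the market-clearing price, it is binding.
At P = 37: Qd = 99 - 2·37 = 25 and Qs = 37 - 30 = 7.
Quantity traded falls to 7. At Q = 7 the demand price is (99 - 7)/2 = 46 and the supply price is 30 + 7 = 37.
Deadweight loss = ½ · (46 - 37) · (13 - 7) = ½ · 9 · 6 = 27.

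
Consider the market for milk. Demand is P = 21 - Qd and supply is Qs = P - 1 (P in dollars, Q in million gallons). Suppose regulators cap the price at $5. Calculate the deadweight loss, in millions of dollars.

Rearranging demand gives Qd = 21 - P. Setting quantity demanded equal to quantity supplied, 21 - P = P - 1, gives P* = 11 and Q* = 10.
Since 5 < 11, the ceiling is binding.
At P = 5: Qd = 21 - 5 = 16 and Qs = 5 - 1 = 4.
Quantity traded falls to 4. At Q = 4 the demand price is 21 - 4 = 17 and the supply price is 1 + 4 = 5.
Deadweight loss = ½ · (17 - 5) · (10 - 4) = ½ · 12 · 6 = 36.

36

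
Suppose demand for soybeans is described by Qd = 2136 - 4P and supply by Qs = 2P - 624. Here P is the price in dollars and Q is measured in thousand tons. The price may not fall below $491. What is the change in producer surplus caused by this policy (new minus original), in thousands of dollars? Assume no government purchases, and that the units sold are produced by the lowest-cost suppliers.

Without the control the market clears where 2136 - 4P = 2P - 624, i.e. P* = 460 and Q* = 296.
Since 491 > 460, the floor is binding.
At P = 491: Qd = 2136 - 4·491 = 172 and Qs = 2·491 - 624 = 358.
Producer surplus without the control is ½ · (460 - 312) · 296 = 21904.
With the floor, 172 units are sold at 491. The supply price at Q = 172 is 398, so PS = ½ · [(491 - 312) + (491 - 398)] · 172 = 23392.
Change in producer surplus = 23392 - 21904 = 1488.

1488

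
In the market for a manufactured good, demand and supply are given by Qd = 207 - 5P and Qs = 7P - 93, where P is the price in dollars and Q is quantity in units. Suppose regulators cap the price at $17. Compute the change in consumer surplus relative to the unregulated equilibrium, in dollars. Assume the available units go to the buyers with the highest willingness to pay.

Setting quantity demanded equal to quantity supplied, 207 - 5P = 7P - 93, gives P* = 25 and Q* = 82.
The ceiling of 17 is below the equilibrium price 25, so it binds.
At P = 17: Qd = 207 - 5·17 = 122 and Qs = 7·17 - 93 = 26.
Consumer surplus without the control is ½ · (41.4 - 25) · 82 = 672.4.
With the ceiling, 26 units are sold at 17 (assume they go to the highest-value buyers). The demand price at Q = 26 is 36.2, so CS = ½ · [(41.4 - 17) + (36.2 - 17)] · 26 = 566.8.
Change in consumer surplus = 566.8 - 672.4 = -105.6.

-105.6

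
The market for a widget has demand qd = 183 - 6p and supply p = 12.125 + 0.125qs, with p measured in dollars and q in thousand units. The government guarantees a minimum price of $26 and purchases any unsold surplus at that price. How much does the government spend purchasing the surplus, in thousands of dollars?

2184

Rearranging supply gives qs = 8p - 97. Setting quantity demanded equal to quantity supplied, 183 - 6p = 8p - 97, gives p* = 20 and q* = 63.
The floor of 26 is above the equilibrium price 20, so it binds.
At p = 26: qd = 183 - 6·26 = 27 and qs = 8·26 - 97 = 111.
Surplus = qs - qd = 84.
Government expenditure = surplus × support price = 84 × 26 = 2184.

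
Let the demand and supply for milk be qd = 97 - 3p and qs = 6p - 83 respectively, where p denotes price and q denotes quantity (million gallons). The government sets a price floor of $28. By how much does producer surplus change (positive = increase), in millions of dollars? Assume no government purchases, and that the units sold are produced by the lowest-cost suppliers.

Setting quantity demanded equal to quantity supplied, 97 - 3p = 6p - 83, gives p* = 20 and q* = 37.
Since 28 > 20, the floor is binding.
At p = 28: qd = 97 - 3·28 = 13 and qs = 6·28 - 83 = 85.
Producer surplus without the control is ½ · (20 - 83/6) · 37 = 1369/12.
With the floor, 13 units are sold at 28. The supply price at q = 13 is 16, so PS = ½ · [(28 - 83/6) + (28 - 16)] · 13 = 2041/12.
Change in producer surplus = 2041/12 - 1369/12 = 56.

56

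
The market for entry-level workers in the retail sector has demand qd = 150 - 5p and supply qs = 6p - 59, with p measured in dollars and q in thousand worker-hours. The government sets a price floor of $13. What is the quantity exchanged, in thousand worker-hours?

55

Setting quantity demanded equal to quantity supplied, 150 - 5p = 6p - 59, gives p* = 19 and q* = 55.
The floor of 13 is below the equilibrium price 19, so it is not binding; the market clears at p* = 19, q* = 55.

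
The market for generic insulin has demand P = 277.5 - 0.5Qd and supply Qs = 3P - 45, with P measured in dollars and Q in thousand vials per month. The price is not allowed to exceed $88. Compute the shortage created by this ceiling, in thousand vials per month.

Rearranging demand gives Qd = 555 - 2P. In a free market, 555 - 2P = 3P - 45 gives the equilibrium P* = 120, Q* = 315.
Since 88 < 120, the ceiling is binding.
At P = 88: Qd = 555 - 2·88 = 379 and Qs = 3·88 - 45 = 219.
Shortage = Qd - Qs = 379 - 219 = 160.

160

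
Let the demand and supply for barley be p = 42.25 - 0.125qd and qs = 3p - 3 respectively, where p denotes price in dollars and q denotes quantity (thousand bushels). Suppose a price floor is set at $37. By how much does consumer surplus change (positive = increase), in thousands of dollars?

Rearranging demand gives qd = 338 - 8p. Equilibrium: 338 - 8p = 3p - 3, so 341 = 11p and p* = 31, q* = 90.
The floor of 37 is above the equilibrium price 31, so it binds.
At p = 37: qd = 338 - 8·37 = 42 and qs = 3·37 - 3 = 108.
Consumer surplus without the control is ½ · (42.25 - 31) · 90 = 506.25.
With the floor, consumers buy 42 units at 37, so CS = ½ · (42.25 - 37) · 42 = 110.25.
Change in consumer surplus = 110.25 - 506.25 = -396.

-396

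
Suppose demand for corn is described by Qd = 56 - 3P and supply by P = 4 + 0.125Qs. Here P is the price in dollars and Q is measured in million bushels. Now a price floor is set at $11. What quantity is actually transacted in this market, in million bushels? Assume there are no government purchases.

23

Rearranging supply gives Qs = 8P - 32. In a free market, 56 - 3P = 8P - 32 gives the equilibrium P* = 8, Q* = 32.
Since 11 > 8, the floor is binding.
At P = 11: Qd = 56 - 3·11 = 23 and Qs = 8·11 - 32 = 56.
The quantity actually transacted is the short side, demand: 23.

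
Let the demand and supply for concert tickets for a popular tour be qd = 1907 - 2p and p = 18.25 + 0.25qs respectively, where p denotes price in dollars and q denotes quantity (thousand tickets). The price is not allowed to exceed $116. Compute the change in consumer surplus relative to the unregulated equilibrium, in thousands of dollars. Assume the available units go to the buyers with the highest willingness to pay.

-99510

Rearranging supply gives qs = 4p - 73. Setting quantity demanded equal to quantity supplied, 1907 - 2p = 4p - 73, gives p* = 330 and q* = 1247.
The ceiling of 116 is below the equilibrium price 330, so it binds.
At p = 116: qd = 1907 - 2·116 = 1675 and qs = 4·116 - 73 = 391.
Consumer surplus without the control is ½ · (953.5 - 330) · 1247 = 388752.25.
With the ceiling, 391 units are sold at 116 (assume they go to the highest-value buyers). The demand price at q = 391 is 758, so CS = ½ · [(953.5 - 116) + (758 - 116)] · 391 = 289242.25.
Change in consumer surplus = 289242.25 - 388752.25 = -99510.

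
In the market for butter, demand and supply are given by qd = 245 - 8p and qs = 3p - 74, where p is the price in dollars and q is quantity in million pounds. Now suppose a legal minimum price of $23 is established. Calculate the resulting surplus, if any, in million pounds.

0

Setting quantity demanded equal to quantity supplied, 245 - 8p = 3p - 74, gives p* = 29 and q* = 13.
The floor of 23 is below the equilibrium price 29, so it is not binding; the market clears at p* = 29, q* = 13.
Since the control does not bind, there is no surplus.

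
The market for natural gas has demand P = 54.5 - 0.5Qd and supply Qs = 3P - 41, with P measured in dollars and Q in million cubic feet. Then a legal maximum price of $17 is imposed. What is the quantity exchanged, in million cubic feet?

10

Rearranging demand gives Qd = 109 - 2P. Setting quantity demanded equal to quantity supplied, 109 - 2P = 3P - 41, gives P* = 30 and Q* = 49.
Since 17 < 30, the ceiling is binding.
At P = 17: Qd = 109 - 2·17 = 75 and Qs = 3·17 - 41 = 10.
The quantity actually transacted is the short side, supply: 10.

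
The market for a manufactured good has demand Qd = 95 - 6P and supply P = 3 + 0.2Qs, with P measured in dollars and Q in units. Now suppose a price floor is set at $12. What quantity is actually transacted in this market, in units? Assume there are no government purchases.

23

Rearranging supply gives Qs = 5P - 15. In a free market, 95 - 6P = 5P - 15 gives the equilibrium P* = 10, Q* = 35.
Because the floor (12) lies above the market-clearing price, it is binding.
At P = 12: Qd = 95 - 6·12 = 23 and Qs = 5·12 - 15 = 45.
The quantity actually transacted is the short side, demand: 23.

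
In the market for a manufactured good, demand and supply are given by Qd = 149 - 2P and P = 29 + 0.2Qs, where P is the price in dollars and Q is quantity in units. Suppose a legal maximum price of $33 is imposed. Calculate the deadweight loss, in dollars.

708.75

Rearranging supply gives Qs = 5P - 145. Without the control the market clears where 149 - 2P = 5P - 145, i.e. P* = 42 and Q* = 65.
The ceiling of 33 is below the equilibrium price 42, so it binds.
At P = 33: Qd = 149 - 2·33 = 83 and Qs = 5·33 - 145 = 20.
Quantity traded falls to 20. At Q = 20 the demand price is (149 - 20)/2 = 64.5 and the supply price is (145 + 20)/5 = 33.
Deadweight loss = ½ · (64.5 - 33) · (65 - 20) = ½ · 31.5 · 45 = 708.75.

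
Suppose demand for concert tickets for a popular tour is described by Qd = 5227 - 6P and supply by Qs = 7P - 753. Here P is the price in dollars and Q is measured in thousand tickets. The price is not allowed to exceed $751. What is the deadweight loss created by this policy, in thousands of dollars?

Equilibrium: 5227 - 6P = 7P - 753, so 5980 = 13P and P* = 460, Q* = 2467.
Since 751 is above P* = 460, the ceiling does not bind and the free-market outcome prevails.
Since the control does not bind, no trades are prevented and deadweight loss is zero.

0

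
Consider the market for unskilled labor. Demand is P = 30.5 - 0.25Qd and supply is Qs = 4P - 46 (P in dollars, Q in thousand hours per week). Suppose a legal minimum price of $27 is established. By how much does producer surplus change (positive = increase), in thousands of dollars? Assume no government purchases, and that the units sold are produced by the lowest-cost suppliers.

12

Rearranging demand gives Qd = 122 - 4P. Without the control the market clears where 122 - 4P = 4P - 46, i.e. P* = 21 and Q* = 38.
Because the floor (27) lies above the market-clearing price, it is binding.
At P = 27: Qd = 122 - 4·27 = 14 and Qs = 4·27 - 46 = 62.
Producer surplus without the control is ½ · (21 - 11.5) · 38 = 180.5.
With the floor, 14 units are sold at 27. The supply price at Q = 14 is 15, so PS = ½ · [(27 - 11.5) + (27 - 15)] · 14 = 192.5.
Change in producer surplus = 192.5 - 180.5 = 12.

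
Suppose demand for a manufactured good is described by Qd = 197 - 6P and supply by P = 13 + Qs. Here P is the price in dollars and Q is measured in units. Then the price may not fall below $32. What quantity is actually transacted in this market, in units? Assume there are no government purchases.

Rearranging supply gives Qs = P - 13. In a free market, 197 - 6P = P - 13 gives the equilibrium P* = 30, Q* = 17.
The floor of 32 is above the equilibrium price 30, so it binds.
At P = 32: Qd = 197 - 6·32 = 5 and Qs = 32 - 13 = 19.
The quantity actually transacted is the short side, demand: 5.

5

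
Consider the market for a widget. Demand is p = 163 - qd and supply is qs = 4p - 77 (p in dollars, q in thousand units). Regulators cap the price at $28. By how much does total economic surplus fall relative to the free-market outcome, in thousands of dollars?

4000

Rearranging demand gives qd = 163 - p. Equilibrium: 163 - p = 4p - 77, so 240 = 5p and p* = 48, q* = 115.
The ceiling of 28 is below the equilibrium price 48, so it binds.
At p = 28: qd = 163 - 28 = 135 and qs = 4·28 - 77 = 35.
Quantity traded falls to 35. At q = 35 the demand price is 163 - 35 = 128 and the supply price is (77 + 35)/4 = 28.
Deadweight loss = ½ · (128 - 28) · (115 - 35) = ½ · 100 · 80 = 4000.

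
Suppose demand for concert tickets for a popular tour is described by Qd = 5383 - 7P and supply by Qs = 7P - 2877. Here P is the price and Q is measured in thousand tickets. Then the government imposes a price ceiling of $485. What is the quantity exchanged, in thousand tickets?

In a free market, 5383 - 7P = 7P - 2877 gives the equilibrium P* = 590, Q* = 1253.
Because the ceiling (485) lies below the market-clearing price, it is binding.
At P = 485: Qd = 5383 - 7·485 = 1988 and Qs = 7·485 - 2877 = 518.
The quantity actually transacted is the short side, supply: 518.

518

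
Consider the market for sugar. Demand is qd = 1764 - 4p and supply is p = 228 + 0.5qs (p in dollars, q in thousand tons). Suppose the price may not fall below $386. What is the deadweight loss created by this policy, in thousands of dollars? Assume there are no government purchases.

Rearranging supply gives qs = 2p - 456. In a free market, 1764 - 4p = 2p - 456 gives the equilibrium p* = 370, q* = 284.
Because the floor (386) lies above the market-clearing price, it is binding.
At p = 386: qd = 1764 - 4·386 = 220 and qs = 2·386 - 456 = 316.
Quantity traded falls to 220. At q = 220 the demand price is (1764 - 220)/4 = 386 and the supply price is (456 + 220)/2 = 338.
Deadweight loss = ½ · (386 - 338) · (284 - 220) = ½ · 48 · 64 = 1536.

1536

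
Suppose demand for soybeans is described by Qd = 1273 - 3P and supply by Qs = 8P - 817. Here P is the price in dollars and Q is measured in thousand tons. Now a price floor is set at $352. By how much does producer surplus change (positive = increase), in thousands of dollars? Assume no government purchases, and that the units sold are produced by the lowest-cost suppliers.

20391.75

In a free market, 1273 - 3P = 8P - 817 gives the equilibrium P* = 190, Q* = 703.
Since 352 > 190, the floor is binding.
At P = 352: Qd = 1273 - 3·352 = 217 and Qs = 8·352 - 817 = 1999.
Producer surplus without the control is ½ · (190 - 102.125) · 703 = 30888.0625.
With the floor, 217 units are sold at 352. The supply price at Q = 217 is 129.25, so PS = ½ · [(352 - 102.125) + (352 - 129.25)] · 217 = 51279.8125.
Change in producer surplus = 51279.8125 - 30888.0625 = 20391.75.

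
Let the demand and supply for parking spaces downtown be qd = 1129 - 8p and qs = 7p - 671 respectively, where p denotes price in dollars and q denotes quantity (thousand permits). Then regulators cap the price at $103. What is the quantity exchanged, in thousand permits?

In a free market, 1129 - 8p = 7p - 671 gives the equilibrium p* = 120, q* = 169.
Since 103 < 120, the ceiling is binding.
At p = 103: qd = 1129 - 8·103 = 305 and qs = 7·103 - 671 = 50.
The quantity actually transacted is the short side, supply: 50.

50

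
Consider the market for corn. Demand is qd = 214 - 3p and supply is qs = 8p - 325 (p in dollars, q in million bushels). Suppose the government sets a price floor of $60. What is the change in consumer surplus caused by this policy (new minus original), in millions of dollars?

Without the control the market clears where 214 - 3p = 8p - 325, i.e. p* = 49 and q* = 67.
Because the floor (60) lies above the market-clearing price, it is binding.
At p = 60: qd = 214 - 3·60 = 34 and qs = 8·60 - 325 = 155.
Consumer surplus without the control is ½ · (214/3 - 49) · 67 = 4489/6.
With the floor, consumers buy 34 units at 60, so CS = ½ · (214/3 - 60) · 34 = 578/3.
Change in consumer surplus = 578/3 - 4489/6 = -555.5.

-555.5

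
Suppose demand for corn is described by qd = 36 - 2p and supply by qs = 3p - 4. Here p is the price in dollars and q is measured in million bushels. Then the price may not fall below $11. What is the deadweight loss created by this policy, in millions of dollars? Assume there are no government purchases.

15

Without the control the market clears where 36 - 2p = 3p - 4, i.e. p* = 8 and q* = 20.
The floor of 11 is above the equilibrium price 8, so it binds.
At p = 11: qd = 36 - 2·11 = 14 and qs = 3·11 - 4 = 29.
Quantity traded falls to 14. At q = 14 the demand price is (36 - 14)/2 = 11 and the supply price is (4 + 14)/3 = 6.
Deadweight loss = ½ · (11 - 6) · (20 - 14) = ½ · 5 · 6 = 15.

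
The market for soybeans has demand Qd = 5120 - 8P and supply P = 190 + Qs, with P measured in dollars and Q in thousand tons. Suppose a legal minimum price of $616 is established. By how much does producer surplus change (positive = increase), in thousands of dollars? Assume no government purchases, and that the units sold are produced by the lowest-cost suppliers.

-16640

Rearranging supply gives Qs = P - 190. Setting quantity demanded equal to quantity supplied, 5120 - 8P = P - 190, gives P* = 590 and Q* = 400.
Because the floor (616) lies above the market-clearing price, it is binding.
At P = 616: Qd = 5120 - 8·616 = 192 and Qs = 616 - 190 = 426.
Producer surplus without the control is ½ · (590 - 190) · 400 = 80000.
With the floor, 192 units are sold at 616. The supply price at Q = 192 is 382, so PS = ½ · [(616 - 190) + (616 - 382)] · 192 = 63360.
Change in producer surplus = 63360 - 80000 = -16640.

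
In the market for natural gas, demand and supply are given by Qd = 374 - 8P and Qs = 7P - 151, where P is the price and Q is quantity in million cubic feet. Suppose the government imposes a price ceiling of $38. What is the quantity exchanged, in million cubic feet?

94

In a free market, 374 - 8P = 7P - 151 gives the equilibrium P* = 35, Q* = 94.
Since 38 is above P* = 35, the ceiling does not bind and the free-market outcome prevails.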